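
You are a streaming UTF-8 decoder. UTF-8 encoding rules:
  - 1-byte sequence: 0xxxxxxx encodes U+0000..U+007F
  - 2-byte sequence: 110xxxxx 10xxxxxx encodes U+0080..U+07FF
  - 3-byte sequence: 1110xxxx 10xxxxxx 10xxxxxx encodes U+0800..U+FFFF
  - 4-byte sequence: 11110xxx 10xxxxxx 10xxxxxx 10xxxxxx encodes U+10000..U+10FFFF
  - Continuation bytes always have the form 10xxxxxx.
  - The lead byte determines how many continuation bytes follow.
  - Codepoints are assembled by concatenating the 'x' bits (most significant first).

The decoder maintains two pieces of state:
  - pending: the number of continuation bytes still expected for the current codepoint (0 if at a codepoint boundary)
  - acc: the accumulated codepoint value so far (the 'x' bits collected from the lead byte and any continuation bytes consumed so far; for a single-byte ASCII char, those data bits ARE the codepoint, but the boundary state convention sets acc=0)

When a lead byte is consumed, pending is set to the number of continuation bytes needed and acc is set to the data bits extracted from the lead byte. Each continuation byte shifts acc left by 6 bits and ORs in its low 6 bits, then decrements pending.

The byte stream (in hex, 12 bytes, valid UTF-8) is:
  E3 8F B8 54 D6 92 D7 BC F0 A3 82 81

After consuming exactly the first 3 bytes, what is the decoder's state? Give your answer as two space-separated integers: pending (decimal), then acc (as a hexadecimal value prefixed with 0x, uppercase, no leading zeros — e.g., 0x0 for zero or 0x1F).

Byte[0]=E3: 3-byte lead. pending=2, acc=0x3
Byte[1]=8F: continuation. acc=(acc<<6)|0x0F=0xCF, pending=1
Byte[2]=B8: continuation. acc=(acc<<6)|0x38=0x33F8, pending=0

Answer: 0 0x33F8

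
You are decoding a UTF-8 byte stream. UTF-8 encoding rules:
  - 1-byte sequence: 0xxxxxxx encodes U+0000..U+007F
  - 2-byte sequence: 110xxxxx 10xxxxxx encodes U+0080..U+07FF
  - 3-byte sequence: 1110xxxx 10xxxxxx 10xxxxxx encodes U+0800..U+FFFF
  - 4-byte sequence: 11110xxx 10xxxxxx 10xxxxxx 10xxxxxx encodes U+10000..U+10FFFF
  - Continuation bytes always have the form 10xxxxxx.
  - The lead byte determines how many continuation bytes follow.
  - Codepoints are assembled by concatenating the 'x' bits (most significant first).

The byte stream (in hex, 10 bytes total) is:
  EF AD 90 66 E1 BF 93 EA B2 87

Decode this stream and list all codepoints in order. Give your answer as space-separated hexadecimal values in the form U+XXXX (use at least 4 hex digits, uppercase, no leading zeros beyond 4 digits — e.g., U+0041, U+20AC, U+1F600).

Byte[0]=EF: 3-byte lead, need 2 cont bytes. acc=0xF
Byte[1]=AD: continuation. acc=(acc<<6)|0x2D=0x3ED
Byte[2]=90: continuation. acc=(acc<<6)|0x10=0xFB50
Completed: cp=U+FB50 (starts at byte 0)
Byte[3]=66: 1-byte ASCII. cp=U+0066
Byte[4]=E1: 3-byte lead, need 2 cont bytes. acc=0x1
Byte[5]=BF: continuation. acc=(acc<<6)|0x3F=0x7F
Byte[6]=93: continuation. acc=(acc<<6)|0x13=0x1FD3
Completed: cp=U+1FD3 (starts at byte 4)
Byte[7]=EA: 3-byte lead, need 2 cont bytes. acc=0xA
Byte[8]=B2: continuation. acc=(acc<<6)|0x32=0x2B2
Byte[9]=87: continuation. acc=(acc<<6)|0x07=0xAC87
Completed: cp=U+AC87 (starts at byte 7)

Answer: U+FB50 U+0066 U+1FD3 U+AC87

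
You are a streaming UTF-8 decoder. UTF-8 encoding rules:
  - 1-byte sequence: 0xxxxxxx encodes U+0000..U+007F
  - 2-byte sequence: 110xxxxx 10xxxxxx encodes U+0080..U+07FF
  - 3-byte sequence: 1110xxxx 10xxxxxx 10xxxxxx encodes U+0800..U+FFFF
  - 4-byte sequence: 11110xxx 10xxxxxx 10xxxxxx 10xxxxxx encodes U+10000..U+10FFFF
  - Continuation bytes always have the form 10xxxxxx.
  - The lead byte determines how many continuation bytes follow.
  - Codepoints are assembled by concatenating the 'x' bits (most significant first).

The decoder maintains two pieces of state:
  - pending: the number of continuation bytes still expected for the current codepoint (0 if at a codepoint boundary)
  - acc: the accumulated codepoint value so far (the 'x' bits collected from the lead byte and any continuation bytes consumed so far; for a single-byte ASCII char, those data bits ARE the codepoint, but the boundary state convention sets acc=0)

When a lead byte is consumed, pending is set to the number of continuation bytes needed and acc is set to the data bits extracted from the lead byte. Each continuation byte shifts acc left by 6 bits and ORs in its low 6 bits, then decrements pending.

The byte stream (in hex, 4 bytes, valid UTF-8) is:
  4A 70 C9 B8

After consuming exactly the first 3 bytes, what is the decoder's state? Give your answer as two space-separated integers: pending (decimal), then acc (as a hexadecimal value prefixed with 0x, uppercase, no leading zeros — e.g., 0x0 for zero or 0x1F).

Byte[0]=4A: 1-byte. pending=0, acc=0x0
Byte[1]=70: 1-byte. pending=0, acc=0x0
Byte[2]=C9: 2-byte lead. pending=1, acc=0x9

Answer: 1 0x9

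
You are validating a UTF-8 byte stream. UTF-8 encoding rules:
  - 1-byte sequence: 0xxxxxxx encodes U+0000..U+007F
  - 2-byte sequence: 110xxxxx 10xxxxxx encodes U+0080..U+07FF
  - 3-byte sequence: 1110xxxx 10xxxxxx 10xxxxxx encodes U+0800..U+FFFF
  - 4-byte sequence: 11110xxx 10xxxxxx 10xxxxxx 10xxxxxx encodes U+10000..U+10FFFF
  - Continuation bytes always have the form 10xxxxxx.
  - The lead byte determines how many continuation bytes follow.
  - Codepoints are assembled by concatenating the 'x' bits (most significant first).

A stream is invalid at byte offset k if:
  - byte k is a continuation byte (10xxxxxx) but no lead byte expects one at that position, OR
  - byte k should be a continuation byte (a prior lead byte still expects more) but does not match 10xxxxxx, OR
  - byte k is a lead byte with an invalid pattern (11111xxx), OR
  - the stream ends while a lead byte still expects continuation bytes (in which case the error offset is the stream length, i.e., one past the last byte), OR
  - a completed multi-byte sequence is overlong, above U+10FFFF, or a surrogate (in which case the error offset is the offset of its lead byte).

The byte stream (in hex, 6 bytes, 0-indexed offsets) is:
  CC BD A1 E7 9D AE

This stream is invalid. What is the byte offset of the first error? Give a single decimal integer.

Answer: 2

Derivation:
Byte[0]=CC: 2-byte lead, need 1 cont bytes. acc=0xC
Byte[1]=BD: continuation. acc=(acc<<6)|0x3D=0x33D
Completed: cp=U+033D (starts at byte 0)
Byte[2]=A1: INVALID lead byte (not 0xxx/110x/1110/11110)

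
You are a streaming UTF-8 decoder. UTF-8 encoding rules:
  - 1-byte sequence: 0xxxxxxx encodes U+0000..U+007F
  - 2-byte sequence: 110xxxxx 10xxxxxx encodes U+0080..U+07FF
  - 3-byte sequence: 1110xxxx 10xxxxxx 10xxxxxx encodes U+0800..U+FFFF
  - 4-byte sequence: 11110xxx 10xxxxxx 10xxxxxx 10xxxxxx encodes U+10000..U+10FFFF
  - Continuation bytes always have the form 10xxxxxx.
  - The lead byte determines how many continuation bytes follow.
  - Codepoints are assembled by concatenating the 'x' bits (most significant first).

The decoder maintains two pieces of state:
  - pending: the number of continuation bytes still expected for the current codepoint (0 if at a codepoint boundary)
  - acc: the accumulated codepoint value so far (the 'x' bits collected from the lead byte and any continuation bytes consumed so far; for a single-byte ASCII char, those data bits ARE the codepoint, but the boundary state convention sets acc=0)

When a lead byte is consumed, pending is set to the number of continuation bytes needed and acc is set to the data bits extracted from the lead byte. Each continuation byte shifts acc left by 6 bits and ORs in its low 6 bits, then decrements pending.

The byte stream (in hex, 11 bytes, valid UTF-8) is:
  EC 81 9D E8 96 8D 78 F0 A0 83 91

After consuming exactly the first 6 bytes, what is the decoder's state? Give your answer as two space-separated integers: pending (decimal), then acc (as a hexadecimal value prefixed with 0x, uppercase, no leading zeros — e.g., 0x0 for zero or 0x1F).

Byte[0]=EC: 3-byte lead. pending=2, acc=0xC
Byte[1]=81: continuation. acc=(acc<<6)|0x01=0x301, pending=1
Byte[2]=9D: continuation. acc=(acc<<6)|0x1D=0xC05D, pending=0
Byte[3]=E8: 3-byte lead. pending=2, acc=0x8
Byte[4]=96: continuation. acc=(acc<<6)|0x16=0x216, pending=1
Byte[5]=8D: continuation. acc=(acc<<6)|0x0D=0x858D, pending=0

Answer: 0 0x858D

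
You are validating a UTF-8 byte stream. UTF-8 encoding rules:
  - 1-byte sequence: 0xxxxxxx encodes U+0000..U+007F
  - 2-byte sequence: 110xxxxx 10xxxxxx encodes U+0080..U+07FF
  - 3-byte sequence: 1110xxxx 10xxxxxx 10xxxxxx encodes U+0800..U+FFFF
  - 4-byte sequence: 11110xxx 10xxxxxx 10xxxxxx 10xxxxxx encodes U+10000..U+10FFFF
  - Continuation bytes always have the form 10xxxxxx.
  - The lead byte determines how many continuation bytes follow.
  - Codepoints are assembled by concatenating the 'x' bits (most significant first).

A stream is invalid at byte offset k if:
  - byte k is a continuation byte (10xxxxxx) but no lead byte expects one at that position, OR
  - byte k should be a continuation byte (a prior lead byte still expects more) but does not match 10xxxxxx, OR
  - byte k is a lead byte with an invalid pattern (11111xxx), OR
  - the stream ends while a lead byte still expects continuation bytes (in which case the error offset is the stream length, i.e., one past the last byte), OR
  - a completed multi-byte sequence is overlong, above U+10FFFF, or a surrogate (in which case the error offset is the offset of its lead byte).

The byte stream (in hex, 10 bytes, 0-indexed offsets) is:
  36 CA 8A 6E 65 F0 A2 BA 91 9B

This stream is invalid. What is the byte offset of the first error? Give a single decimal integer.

Answer: 9

Derivation:
Byte[0]=36: 1-byte ASCII. cp=U+0036
Byte[1]=CA: 2-byte lead, need 1 cont bytes. acc=0xA
Byte[2]=8A: continuation. acc=(acc<<6)|0x0A=0x28A
Completed: cp=U+028A (starts at byte 1)
Byte[3]=6E: 1-byte ASCII. cp=U+006E
Byte[4]=65: 1-byte ASCII. cp=U+0065
Byte[5]=F0: 4-byte lead, need 3 cont bytes. acc=0x0
Byte[6]=A2: continuation. acc=(acc<<6)|0x22=0x22
Byte[7]=BA: continuation. acc=(acc<<6)|0x3A=0x8BA
Byte[8]=91: continuation. acc=(acc<<6)|0x11=0x22E91
Completed: cp=U+22E91 (starts at byte 5)
Byte[9]=9B: INVALID lead byte (not 0xxx/110x/1110/11110)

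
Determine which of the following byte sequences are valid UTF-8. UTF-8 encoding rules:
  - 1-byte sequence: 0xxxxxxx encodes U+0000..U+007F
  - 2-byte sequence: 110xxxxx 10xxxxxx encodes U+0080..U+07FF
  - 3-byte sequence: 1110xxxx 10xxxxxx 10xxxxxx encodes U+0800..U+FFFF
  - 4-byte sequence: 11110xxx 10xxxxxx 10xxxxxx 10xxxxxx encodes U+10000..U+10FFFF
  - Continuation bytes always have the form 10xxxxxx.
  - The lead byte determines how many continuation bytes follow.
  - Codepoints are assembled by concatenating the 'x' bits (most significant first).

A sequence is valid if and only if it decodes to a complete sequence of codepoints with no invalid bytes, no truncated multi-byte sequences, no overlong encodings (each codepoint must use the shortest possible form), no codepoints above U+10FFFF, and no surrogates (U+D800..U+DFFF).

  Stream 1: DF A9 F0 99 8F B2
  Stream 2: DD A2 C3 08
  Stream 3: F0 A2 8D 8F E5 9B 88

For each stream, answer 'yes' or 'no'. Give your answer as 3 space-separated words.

Answer: yes no yes

Derivation:
Stream 1: decodes cleanly. VALID
Stream 2: error at byte offset 3. INVALID
Stream 3: decodes cleanly. VALID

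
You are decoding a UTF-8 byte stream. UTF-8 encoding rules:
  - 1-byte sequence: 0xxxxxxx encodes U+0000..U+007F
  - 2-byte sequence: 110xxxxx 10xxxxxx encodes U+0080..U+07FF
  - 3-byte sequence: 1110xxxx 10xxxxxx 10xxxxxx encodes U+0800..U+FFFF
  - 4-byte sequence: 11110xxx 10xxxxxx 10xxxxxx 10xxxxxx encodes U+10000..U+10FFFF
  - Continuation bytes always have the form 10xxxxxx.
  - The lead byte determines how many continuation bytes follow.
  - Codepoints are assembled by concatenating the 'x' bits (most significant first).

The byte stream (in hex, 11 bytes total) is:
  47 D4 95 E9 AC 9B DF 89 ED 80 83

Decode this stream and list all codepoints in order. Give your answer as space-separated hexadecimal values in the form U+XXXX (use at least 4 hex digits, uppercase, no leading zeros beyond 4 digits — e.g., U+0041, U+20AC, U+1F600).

Answer: U+0047 U+0515 U+9B1B U+07C9 U+D003

Derivation:
Byte[0]=47: 1-byte ASCII. cp=U+0047
Byte[1]=D4: 2-byte lead, need 1 cont bytes. acc=0x14
Byte[2]=95: continuation. acc=(acc<<6)|0x15=0x515
Completed: cp=U+0515 (starts at byte 1)
Byte[3]=E9: 3-byte lead, need 2 cont bytes. acc=0x9
Byte[4]=AC: continuation. acc=(acc<<6)|0x2C=0x26C
Byte[5]=9B: continuation. acc=(acc<<6)|0x1B=0x9B1B
Completed: cp=U+9B1B (starts at byte 3)
Byte[6]=DF: 2-byte lead, need 1 cont bytes. acc=0x1F
Byte[7]=89: continuation. acc=(acc<<6)|0x09=0x7C9
Completed: cp=U+07C9 (starts at byte 6)
Byte[8]=ED: 3-byte lead, need 2 cont bytes. acc=0xD
Byte[9]=80: continuation. acc=(acc<<6)|0x00=0x340
Byte[10]=83: continuation. acc=(acc<<6)|0x03=0xD003
Completed: cp=U+D003 (starts at byte 8)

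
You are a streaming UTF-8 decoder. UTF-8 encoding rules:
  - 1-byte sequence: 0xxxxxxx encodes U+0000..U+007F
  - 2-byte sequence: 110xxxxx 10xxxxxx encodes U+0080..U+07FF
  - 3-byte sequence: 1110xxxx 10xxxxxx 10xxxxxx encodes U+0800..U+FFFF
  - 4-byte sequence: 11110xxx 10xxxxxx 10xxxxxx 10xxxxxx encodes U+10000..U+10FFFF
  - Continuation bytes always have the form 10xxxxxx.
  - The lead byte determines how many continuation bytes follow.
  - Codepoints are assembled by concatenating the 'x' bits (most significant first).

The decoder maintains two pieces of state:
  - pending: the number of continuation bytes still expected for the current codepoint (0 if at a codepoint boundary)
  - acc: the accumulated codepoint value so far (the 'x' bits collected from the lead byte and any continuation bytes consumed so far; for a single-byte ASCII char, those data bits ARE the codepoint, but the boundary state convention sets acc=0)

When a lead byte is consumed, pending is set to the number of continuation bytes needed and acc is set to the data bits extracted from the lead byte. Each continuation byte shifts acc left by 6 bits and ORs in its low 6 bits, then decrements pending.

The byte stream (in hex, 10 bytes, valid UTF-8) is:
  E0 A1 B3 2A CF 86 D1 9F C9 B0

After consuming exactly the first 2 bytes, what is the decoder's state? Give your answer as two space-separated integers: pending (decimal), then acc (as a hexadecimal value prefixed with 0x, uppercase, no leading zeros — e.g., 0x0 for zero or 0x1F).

Byte[0]=E0: 3-byte lead. pending=2, acc=0x0
Byte[1]=A1: continuation. acc=(acc<<6)|0x21=0x21, pending=1

Answer: 1 0x21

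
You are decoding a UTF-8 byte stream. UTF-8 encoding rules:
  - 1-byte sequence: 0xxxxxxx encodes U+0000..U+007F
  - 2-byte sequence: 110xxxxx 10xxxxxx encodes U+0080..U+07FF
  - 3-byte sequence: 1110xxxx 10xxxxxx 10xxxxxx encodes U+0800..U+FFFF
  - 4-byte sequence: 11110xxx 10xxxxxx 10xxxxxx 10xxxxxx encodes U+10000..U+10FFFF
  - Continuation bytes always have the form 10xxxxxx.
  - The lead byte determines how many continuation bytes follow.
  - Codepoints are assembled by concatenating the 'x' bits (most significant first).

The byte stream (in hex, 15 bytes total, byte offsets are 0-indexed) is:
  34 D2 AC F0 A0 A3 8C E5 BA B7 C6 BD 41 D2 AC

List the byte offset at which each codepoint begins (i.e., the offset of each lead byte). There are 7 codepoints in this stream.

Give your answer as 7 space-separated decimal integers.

Answer: 0 1 3 7 10 12 13

Derivation:
Byte[0]=34: 1-byte ASCII. cp=U+0034
Byte[1]=D2: 2-byte lead, need 1 cont bytes. acc=0x12
Byte[2]=AC: continuation. acc=(acc<<6)|0x2C=0x4AC
Completed: cp=U+04AC (starts at byte 1)
Byte[3]=F0: 4-byte lead, need 3 cont bytes. acc=0x0
Byte[4]=A0: continuation. acc=(acc<<6)|0x20=0x20
Byte[5]=A3: continuation. acc=(acc<<6)|0x23=0x823
Byte[6]=8C: continuation. acc=(acc<<6)|0x0C=0x208CC
Completed: cp=U+208CC (starts at byte 3)
Byte[7]=E5: 3-byte lead, need 2 cont bytes. acc=0x5
Byte[8]=BA: continuation. acc=(acc<<6)|0x3A=0x17A
Byte[9]=B7: continuation. acc=(acc<<6)|0x37=0x5EB7
Completed: cp=U+5EB7 (starts at byte 7)
Byte[10]=C6: 2-byte lead, need 1 cont bytes. acc=0x6
Byte[11]=BD: continuation. acc=(acc<<6)|0x3D=0x1BD
Completed: cp=U+01BD (starts at byte 10)
Byte[12]=41: 1-byte ASCII. cp=U+0041
Byte[13]=D2: 2-byte lead, need 1 cont bytes. acc=0x12
Byte[14]=AC: continuation. acc=(acc<<6)|0x2C=0x4AC
Completed: cp=U+04AC (starts at byte 13)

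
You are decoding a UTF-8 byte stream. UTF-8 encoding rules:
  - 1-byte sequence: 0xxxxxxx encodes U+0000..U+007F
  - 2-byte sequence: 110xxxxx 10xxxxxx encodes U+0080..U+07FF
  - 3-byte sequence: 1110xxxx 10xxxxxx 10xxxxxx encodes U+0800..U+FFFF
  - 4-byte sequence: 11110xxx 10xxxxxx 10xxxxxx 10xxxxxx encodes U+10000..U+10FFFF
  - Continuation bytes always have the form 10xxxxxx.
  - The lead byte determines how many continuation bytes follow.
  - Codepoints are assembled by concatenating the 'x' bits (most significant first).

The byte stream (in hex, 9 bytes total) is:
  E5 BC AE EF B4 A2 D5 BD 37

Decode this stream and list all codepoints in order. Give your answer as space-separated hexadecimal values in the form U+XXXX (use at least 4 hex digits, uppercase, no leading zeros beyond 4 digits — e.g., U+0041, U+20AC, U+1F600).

Answer: U+5F2E U+FD22 U+057D U+0037

Derivation:
Byte[0]=E5: 3-byte lead, need 2 cont bytes. acc=0x5
Byte[1]=BC: continuation. acc=(acc<<6)|0x3C=0x17C
Byte[2]=AE: continuation. acc=(acc<<6)|0x2E=0x5F2E
Completed: cp=U+5F2E (starts at byte 0)
Byte[3]=EF: 3-byte lead, need 2 cont bytes. acc=0xF
Byte[4]=B4: continuation. acc=(acc<<6)|0x34=0x3F4
Byte[5]=A2: continuation. acc=(acc<<6)|0x22=0xFD22
Completed: cp=U+FD22 (starts at byte 3)
Byte[6]=D5: 2-byte lead, need 1 cont bytes. acc=0x15
Byte[7]=BD: continuation. acc=(acc<<6)|0x3D=0x57D
Completed: cp=U+057D (starts at byte 6)
Byte[8]=37: 1-byte ASCII. cp=U+0037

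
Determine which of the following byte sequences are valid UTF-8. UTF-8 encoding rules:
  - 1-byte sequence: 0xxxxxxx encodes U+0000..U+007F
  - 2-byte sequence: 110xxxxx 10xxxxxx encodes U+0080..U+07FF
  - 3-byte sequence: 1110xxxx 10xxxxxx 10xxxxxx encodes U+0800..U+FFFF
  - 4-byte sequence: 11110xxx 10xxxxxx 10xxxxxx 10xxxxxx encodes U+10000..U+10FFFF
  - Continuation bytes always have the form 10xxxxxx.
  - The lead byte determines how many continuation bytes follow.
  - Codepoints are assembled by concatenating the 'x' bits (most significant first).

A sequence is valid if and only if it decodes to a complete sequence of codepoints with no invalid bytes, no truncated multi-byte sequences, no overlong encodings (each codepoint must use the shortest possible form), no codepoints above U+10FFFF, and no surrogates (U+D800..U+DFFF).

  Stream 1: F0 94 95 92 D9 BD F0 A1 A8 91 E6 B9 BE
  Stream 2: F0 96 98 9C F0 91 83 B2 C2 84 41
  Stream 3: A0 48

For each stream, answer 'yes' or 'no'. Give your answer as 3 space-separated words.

Answer: yes yes no

Derivation:
Stream 1: decodes cleanly. VALID
Stream 2: decodes cleanly. VALID
Stream 3: error at byte offset 0. INVALID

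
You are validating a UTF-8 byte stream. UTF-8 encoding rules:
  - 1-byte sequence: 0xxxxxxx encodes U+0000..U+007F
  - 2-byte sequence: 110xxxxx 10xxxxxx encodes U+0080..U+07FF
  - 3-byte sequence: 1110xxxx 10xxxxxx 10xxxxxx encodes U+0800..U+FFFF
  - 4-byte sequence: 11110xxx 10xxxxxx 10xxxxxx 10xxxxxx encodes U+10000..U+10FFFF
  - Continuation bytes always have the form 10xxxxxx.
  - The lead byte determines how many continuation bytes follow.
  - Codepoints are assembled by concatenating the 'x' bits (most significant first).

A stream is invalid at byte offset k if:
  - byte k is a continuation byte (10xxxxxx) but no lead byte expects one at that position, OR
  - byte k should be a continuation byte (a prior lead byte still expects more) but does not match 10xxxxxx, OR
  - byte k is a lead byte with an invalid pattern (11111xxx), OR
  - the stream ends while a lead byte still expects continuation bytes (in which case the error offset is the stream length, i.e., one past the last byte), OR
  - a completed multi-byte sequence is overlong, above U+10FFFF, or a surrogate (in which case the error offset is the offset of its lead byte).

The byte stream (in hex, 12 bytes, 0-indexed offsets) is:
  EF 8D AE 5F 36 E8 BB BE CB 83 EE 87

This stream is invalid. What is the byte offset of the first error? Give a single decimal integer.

Byte[0]=EF: 3-byte lead, need 2 cont bytes. acc=0xF
Byte[1]=8D: continuation. acc=(acc<<6)|0x0D=0x3CD
Byte[2]=AE: continuation. acc=(acc<<6)|0x2E=0xF36E
Completed: cp=U+F36E (starts at byte 0)
Byte[3]=5F: 1-byte ASCII. cp=U+005F
Byte[4]=36: 1-byte ASCII. cp=U+0036
Byte[5]=E8: 3-byte lead, need 2 cont bytes. acc=0x8
Byte[6]=BB: continuation. acc=(acc<<6)|0x3B=0x23B
Byte[7]=BE: continuation. acc=(acc<<6)|0x3E=0x8EFE
Completed: cp=U+8EFE (starts at byte 5)
Byte[8]=CB: 2-byte lead, need 1 cont bytes. acc=0xB
Byte[9]=83: continuation. acc=(acc<<6)|0x03=0x2C3
Completed: cp=U+02C3 (starts at byte 8)
Byte[10]=EE: 3-byte lead, need 2 cont bytes. acc=0xE
Byte[11]=87: continuation. acc=(acc<<6)|0x07=0x387
Byte[12]: stream ended, expected continuation. INVALID

Answer: 12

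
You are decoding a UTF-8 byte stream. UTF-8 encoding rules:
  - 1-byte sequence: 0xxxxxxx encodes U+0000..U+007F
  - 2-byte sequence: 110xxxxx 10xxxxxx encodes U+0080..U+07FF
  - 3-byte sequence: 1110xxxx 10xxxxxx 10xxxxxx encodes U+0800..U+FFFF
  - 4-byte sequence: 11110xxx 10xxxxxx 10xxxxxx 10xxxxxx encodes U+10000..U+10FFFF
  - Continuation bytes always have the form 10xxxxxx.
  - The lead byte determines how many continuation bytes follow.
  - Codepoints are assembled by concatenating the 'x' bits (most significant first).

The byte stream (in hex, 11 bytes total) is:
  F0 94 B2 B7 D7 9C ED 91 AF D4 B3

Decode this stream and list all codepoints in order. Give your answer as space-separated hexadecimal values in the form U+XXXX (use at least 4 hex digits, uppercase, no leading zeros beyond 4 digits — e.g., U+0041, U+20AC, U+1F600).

Answer: U+14CB7 U+05DC U+D46F U+0533

Derivation:
Byte[0]=F0: 4-byte lead, need 3 cont bytes. acc=0x0
Byte[1]=94: continuation. acc=(acc<<6)|0x14=0x14
Byte[2]=B2: continuation. acc=(acc<<6)|0x32=0x532
Byte[3]=B7: continuation. acc=(acc<<6)|0x37=0x14CB7
Completed: cp=U+14CB7 (starts at byte 0)
Byte[4]=D7: 2-byte lead, need 1 cont bytes. acc=0x17
Byte[5]=9C: continuation. acc=(acc<<6)|0x1C=0x5DC
Completed: cp=U+05DC (starts at byte 4)
Byte[6]=ED: 3-byte lead, need 2 cont bytes. acc=0xD
Byte[7]=91: continuation. acc=(acc<<6)|0x11=0x351
Byte[8]=AF: continuation. acc=(acc<<6)|0x2F=0xD46F
Completed: cp=U+D46F (starts at byte 6)
Byte[9]=D4: 2-byte lead, need 1 cont bytes. acc=0x14
Byte[10]=B3: continuation. acc=(acc<<6)|0x33=0x533
Completed: cp=U+0533 (starts at byte 9)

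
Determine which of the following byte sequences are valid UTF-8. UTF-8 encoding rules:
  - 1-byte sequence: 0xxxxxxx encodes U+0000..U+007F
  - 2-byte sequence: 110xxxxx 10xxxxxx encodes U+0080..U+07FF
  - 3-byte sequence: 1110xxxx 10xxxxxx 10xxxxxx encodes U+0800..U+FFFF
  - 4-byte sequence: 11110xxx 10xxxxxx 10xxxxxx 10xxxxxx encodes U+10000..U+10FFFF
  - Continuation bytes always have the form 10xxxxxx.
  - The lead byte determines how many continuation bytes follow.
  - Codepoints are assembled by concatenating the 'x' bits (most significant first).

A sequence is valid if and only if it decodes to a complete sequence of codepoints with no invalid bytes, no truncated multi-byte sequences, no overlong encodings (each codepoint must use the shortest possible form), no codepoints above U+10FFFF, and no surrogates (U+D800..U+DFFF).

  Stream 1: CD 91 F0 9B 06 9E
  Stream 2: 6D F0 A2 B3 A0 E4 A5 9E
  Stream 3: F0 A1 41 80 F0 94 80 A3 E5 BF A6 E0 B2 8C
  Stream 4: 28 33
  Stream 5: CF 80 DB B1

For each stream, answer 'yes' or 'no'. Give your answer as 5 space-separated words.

Answer: no yes no yes yes

Derivation:
Stream 1: error at byte offset 4. INVALID
Stream 2: decodes cleanly. VALID
Stream 3: error at byte offset 2. INVALID
Stream 4: decodes cleanly. VALID
Stream 5: decodes cleanly. VALID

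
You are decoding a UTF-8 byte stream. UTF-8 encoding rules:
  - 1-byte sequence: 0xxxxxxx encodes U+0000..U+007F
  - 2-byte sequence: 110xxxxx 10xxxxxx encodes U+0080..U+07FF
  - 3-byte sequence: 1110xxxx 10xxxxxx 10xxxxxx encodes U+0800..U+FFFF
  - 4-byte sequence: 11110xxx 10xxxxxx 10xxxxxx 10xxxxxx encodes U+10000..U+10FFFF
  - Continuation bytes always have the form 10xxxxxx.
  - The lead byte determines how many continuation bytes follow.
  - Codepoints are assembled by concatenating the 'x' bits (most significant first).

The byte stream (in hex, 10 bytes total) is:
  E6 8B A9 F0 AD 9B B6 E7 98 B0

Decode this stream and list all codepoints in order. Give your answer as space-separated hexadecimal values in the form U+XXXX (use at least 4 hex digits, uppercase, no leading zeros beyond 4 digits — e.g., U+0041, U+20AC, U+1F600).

Answer: U+62E9 U+2D6F6 U+7630

Derivation:
Byte[0]=E6: 3-byte lead, need 2 cont bytes. acc=0x6
Byte[1]=8B: continuation. acc=(acc<<6)|0x0B=0x18B
Byte[2]=A9: continuation. acc=(acc<<6)|0x29=0x62E9
Completed: cp=U+62E9 (starts at byte 0)
Byte[3]=F0: 4-byte lead, need 3 cont bytes. acc=0x0
Byte[4]=AD: continuation. acc=(acc<<6)|0x2D=0x2D
Byte[5]=9B: continuation. acc=(acc<<6)|0x1B=0xB5B
Byte[6]=B6: continuation. acc=(acc<<6)|0x36=0x2D6F6
Completed: cp=U+2D6F6 (starts at byte 3)
Byte[7]=E7: 3-byte lead, need 2 cont bytes. acc=0x7
Byte[8]=98: continuation. acc=(acc<<6)|0x18=0x1D8
Byte[9]=B0: continuation. acc=(acc<<6)|0x30=0x7630
Completed: cp=U+7630 (starts at byte 7)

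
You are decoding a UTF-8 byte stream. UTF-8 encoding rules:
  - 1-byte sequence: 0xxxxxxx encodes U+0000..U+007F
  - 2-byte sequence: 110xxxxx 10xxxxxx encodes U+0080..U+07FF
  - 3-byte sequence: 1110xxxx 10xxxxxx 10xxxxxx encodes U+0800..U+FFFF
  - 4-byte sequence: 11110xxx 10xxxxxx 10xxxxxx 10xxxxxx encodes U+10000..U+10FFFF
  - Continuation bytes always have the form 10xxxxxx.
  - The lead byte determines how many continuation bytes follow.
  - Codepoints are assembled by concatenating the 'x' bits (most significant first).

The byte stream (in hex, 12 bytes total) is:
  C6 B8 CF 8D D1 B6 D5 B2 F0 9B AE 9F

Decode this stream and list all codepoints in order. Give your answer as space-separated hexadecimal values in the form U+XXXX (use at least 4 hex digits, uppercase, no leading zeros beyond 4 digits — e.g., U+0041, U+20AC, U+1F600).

Answer: U+01B8 U+03CD U+0476 U+0572 U+1BB9F

Derivation:
Byte[0]=C6: 2-byte lead, need 1 cont bytes. acc=0x6
Byte[1]=B8: continuation. acc=(acc<<6)|0x38=0x1B8
Completed: cp=U+01B8 (starts at byte 0)
Byte[2]=CF: 2-byte lead, need 1 cont bytes. acc=0xF
Byte[3]=8D: continuation. acc=(acc<<6)|0x0D=0x3CD
Completed: cp=U+03CD (starts at byte 2)
Byte[4]=D1: 2-byte lead, need 1 cont bytes. acc=0x11
Byte[5]=B6: continuation. acc=(acc<<6)|0x36=0x476
Completed: cp=U+0476 (starts at byte 4)
Byte[6]=D5: 2-byte lead, need 1 cont bytes. acc=0x15
Byte[7]=B2: continuation. acc=(acc<<6)|0x32=0x572
Completed: cp=U+0572 (starts at byte 6)
Byte[8]=F0: 4-byte lead, need 3 cont bytes. acc=0x0
Byte[9]=9B: continuation. acc=(acc<<6)|0x1B=0x1B
Byte[10]=AE: continuation. acc=(acc<<6)|0x2E=0x6EE
Byte[11]=9F: continuation. acc=(acc<<6)|0x1F=0x1BB9F
Completed: cp=U+1BB9F (starts at byte 8)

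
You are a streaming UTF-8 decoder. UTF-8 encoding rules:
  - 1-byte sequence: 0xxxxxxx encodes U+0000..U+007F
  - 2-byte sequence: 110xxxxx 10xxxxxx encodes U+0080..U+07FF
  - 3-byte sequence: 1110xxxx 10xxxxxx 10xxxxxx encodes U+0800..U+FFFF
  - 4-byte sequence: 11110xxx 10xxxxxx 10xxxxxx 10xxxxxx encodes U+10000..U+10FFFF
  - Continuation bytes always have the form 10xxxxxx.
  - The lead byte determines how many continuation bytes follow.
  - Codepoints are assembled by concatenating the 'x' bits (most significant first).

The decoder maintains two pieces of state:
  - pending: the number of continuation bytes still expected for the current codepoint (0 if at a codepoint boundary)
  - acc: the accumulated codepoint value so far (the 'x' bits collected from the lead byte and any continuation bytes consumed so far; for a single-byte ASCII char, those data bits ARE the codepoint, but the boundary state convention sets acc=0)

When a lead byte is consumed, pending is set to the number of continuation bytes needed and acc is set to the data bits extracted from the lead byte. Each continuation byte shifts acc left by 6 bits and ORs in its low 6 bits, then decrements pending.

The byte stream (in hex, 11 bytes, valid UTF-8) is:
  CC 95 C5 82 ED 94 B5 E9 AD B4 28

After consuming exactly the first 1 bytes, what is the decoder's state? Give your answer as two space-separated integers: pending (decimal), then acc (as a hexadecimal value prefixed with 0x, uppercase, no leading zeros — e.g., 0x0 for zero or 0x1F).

Byte[0]=CC: 2-byte lead. pending=1, acc=0xC

Answer: 1 0xC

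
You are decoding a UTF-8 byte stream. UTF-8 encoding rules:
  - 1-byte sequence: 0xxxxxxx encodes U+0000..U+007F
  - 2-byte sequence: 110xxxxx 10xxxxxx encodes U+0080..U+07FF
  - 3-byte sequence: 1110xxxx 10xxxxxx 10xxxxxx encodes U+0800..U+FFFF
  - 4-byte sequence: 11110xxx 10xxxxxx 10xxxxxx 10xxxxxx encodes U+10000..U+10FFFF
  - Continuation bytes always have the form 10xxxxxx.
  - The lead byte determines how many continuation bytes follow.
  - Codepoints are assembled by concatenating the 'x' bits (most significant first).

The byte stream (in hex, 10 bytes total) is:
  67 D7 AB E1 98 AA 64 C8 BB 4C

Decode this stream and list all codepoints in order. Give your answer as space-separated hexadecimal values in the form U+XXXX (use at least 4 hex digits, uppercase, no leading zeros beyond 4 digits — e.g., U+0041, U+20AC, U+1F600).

Byte[0]=67: 1-byte ASCII. cp=U+0067
Byte[1]=D7: 2-byte lead, need 1 cont bytes. acc=0x17
Byte[2]=AB: continuation. acc=(acc<<6)|0x2B=0x5EB
Completed: cp=U+05EB (starts at byte 1)
Byte[3]=E1: 3-byte lead, need 2 cont bytes. acc=0x1
Byte[4]=98: continuation. acc=(acc<<6)|0x18=0x58
Byte[5]=AA: continuation. acc=(acc<<6)|0x2A=0x162A
Completed: cp=U+162A (starts at byte 3)
Byte[6]=64: 1-byte ASCII. cp=U+0064
Byte[7]=C8: 2-byte lead, need 1 cont bytes. acc=0x8
Byte[8]=BB: continuation. acc=(acc<<6)|0x3B=0x23B
Completed: cp=U+023B (starts at byte 7)
Byte[9]=4C: 1-byte ASCII. cp=U+004C

Answer: U+0067 U+05EB U+162A U+0064 U+023B U+004C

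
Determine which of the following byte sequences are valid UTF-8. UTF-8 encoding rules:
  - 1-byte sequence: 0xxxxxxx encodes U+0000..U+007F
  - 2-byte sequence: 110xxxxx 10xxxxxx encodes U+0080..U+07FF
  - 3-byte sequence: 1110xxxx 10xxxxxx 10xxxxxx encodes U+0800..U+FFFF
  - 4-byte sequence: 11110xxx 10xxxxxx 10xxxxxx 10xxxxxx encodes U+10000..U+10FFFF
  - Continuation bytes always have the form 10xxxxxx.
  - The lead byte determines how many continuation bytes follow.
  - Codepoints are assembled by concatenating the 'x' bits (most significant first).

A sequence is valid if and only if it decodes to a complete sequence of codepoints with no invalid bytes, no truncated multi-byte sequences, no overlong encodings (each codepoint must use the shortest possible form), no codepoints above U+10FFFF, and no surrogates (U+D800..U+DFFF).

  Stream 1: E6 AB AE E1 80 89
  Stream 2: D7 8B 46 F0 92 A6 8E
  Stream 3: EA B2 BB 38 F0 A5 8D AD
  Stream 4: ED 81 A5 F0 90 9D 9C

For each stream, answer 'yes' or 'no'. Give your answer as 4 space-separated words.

Answer: yes yes yes yes

Derivation:
Stream 1: decodes cleanly. VALID
Stream 2: decodes cleanly. VALID
Stream 3: decodes cleanly. VALID
Stream 4: decodes cleanly. VALID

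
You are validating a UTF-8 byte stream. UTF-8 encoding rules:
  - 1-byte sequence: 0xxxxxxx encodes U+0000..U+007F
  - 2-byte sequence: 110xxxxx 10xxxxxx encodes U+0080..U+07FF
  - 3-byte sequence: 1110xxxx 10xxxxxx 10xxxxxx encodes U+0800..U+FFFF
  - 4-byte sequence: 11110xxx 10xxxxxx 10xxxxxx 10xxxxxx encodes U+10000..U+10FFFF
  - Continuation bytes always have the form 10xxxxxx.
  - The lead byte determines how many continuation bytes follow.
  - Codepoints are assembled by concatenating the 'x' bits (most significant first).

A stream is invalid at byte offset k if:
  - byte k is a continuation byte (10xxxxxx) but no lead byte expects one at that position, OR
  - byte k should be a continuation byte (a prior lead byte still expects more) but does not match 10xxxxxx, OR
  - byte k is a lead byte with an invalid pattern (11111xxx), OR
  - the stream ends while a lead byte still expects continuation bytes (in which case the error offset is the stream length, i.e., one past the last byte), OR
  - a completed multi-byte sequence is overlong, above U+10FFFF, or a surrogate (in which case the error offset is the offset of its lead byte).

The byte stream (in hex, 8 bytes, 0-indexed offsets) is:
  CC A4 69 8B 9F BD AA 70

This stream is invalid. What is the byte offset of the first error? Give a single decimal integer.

Byte[0]=CC: 2-byte lead, need 1 cont bytes. acc=0xC
Byte[1]=A4: continuation. acc=(acc<<6)|0x24=0x324
Completed: cp=U+0324 (starts at byte 0)
Byte[2]=69: 1-byte ASCII. cp=U+0069
Byte[3]=8B: INVALID lead byte (not 0xxx/110x/1110/11110)

Answer: 3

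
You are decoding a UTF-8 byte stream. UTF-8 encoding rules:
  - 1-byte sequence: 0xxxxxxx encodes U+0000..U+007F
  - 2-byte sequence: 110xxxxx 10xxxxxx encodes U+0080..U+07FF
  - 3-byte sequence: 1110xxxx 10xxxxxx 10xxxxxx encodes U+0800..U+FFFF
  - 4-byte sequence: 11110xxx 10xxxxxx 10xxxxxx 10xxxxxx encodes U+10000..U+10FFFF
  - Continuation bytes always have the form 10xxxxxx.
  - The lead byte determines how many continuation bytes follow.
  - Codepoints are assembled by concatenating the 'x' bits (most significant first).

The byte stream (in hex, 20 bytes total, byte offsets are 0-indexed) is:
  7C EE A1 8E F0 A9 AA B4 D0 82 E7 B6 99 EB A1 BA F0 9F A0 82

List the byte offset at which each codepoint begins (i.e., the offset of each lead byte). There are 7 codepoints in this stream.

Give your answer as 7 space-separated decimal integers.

Answer: 0 1 4 8 10 13 16

Derivation:
Byte[0]=7C: 1-byte ASCII. cp=U+007C
Byte[1]=EE: 3-byte lead, need 2 cont bytes. acc=0xE
Byte[2]=A1: continuation. acc=(acc<<6)|0x21=0x3A1
Byte[3]=8E: continuation. acc=(acc<<6)|0x0E=0xE84E
Completed: cp=U+E84E (starts at byte 1)
Byte[4]=F0: 4-byte lead, need 3 cont bytes. acc=0x0
Byte[5]=A9: continuation. acc=(acc<<6)|0x29=0x29
Byte[6]=AA: continuation. acc=(acc<<6)|0x2A=0xA6A
Byte[7]=B4: continuation. acc=(acc<<6)|0x34=0x29AB4
Completed: cp=U+29AB4 (starts at byte 4)
Byte[8]=D0: 2-byte lead, need 1 cont bytes. acc=0x10
Byte[9]=82: continuation. acc=(acc<<6)|0x02=0x402
Completed: cp=U+0402 (starts at byte 8)
Byte[10]=E7: 3-byte lead, need 2 cont bytes. acc=0x7
Byte[11]=B6: continuation. acc=(acc<<6)|0x36=0x1F6
Byte[12]=99: continuation. acc=(acc<<6)|0x19=0x7D99
Completed: cp=U+7D99 (starts at byte 10)
Byte[13]=EB: 3-byte lead, need 2 cont bytes. acc=0xB
Byte[14]=A1: continuation. acc=(acc<<6)|0x21=0x2E1
Byte[15]=BA: continuation. acc=(acc<<6)|0x3A=0xB87A
Completed: cp=U+B87A (starts at byte 13)
Byte[16]=F0: 4-byte lead, need 3 cont bytes. acc=0x0
Byte[17]=9F: continuation. acc=(acc<<6)|0x1F=0x1F
Byte[18]=A0: continuation. acc=(acc<<6)|0x20=0x7E0
Byte[19]=82: continuation. acc=(acc<<6)|0x02=0x1F802
Completed: cp=U+1F802 (starts at byte 16)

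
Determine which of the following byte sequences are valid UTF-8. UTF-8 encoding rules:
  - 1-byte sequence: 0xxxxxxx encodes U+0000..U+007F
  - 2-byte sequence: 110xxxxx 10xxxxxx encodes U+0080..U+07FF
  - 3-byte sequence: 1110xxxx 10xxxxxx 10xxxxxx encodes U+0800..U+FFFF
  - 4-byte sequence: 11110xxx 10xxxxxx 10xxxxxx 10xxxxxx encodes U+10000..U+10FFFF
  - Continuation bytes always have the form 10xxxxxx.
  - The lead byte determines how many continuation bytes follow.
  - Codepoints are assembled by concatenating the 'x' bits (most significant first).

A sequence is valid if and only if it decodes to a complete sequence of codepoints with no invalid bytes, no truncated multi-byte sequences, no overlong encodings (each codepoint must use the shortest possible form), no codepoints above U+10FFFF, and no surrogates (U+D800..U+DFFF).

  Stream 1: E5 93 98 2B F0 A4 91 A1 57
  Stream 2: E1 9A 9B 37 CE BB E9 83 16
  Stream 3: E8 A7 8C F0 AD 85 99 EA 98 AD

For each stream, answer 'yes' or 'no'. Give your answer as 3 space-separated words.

Answer: yes no yes

Derivation:
Stream 1: decodes cleanly. VALID
Stream 2: error at byte offset 8. INVALID
Stream 3: decodes cleanly. VALID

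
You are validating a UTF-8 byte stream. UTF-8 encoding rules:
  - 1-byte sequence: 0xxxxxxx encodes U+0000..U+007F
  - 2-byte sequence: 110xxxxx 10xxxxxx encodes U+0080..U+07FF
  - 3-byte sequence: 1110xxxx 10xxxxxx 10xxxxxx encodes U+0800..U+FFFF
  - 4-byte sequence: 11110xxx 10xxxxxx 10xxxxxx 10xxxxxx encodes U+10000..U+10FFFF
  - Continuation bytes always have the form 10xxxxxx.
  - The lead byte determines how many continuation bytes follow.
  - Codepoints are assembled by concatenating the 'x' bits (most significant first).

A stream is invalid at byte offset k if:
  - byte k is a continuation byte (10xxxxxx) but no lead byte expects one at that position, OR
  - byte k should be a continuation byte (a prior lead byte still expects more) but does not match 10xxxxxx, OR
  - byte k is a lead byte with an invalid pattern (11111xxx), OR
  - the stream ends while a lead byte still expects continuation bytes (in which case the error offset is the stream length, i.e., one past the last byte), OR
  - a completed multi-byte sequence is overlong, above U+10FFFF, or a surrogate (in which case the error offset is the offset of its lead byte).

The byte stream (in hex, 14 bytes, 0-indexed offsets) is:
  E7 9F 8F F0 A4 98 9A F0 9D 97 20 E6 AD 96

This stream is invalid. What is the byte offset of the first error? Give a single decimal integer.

Answer: 10

Derivation:
Byte[0]=E7: 3-byte lead, need 2 cont bytes. acc=0x7
Byte[1]=9F: continuation. acc=(acc<<6)|0x1F=0x1DF
Byte[2]=8F: continuation. acc=(acc<<6)|0x0F=0x77CF
Completed: cp=U+77CF (starts at byte 0)
Byte[3]=F0: 4-byte lead, need 3 cont bytes. acc=0x0
Byte[4]=A4: continuation. acc=(acc<<6)|0x24=0x24
Byte[5]=98: continuation. acc=(acc<<6)|0x18=0x918
Byte[6]=9A: continuation. acc=(acc<<6)|0x1A=0x2461A
Completed: cp=U+2461A (starts at byte 3)
Byte[7]=F0: 4-byte lead, need 3 cont bytes. acc=0x0
Byte[8]=9D: continuation. acc=(acc<<6)|0x1D=0x1D
Byte[9]=97: continuation. acc=(acc<<6)|0x17=0x757
Byte[10]=20: expected 10xxxxxx continuation. INVALID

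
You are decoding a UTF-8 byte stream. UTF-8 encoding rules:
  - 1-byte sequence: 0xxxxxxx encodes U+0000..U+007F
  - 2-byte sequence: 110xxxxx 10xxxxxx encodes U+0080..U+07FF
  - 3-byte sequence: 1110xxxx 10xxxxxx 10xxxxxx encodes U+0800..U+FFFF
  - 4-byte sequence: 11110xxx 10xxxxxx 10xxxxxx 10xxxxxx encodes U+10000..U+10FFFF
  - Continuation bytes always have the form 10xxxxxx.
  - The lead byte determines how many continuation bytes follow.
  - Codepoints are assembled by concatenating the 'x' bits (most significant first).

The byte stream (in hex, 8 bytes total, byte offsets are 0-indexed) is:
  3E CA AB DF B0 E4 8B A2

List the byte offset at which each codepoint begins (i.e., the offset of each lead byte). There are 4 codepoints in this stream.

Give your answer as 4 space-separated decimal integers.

Byte[0]=3E: 1-byte ASCII. cp=U+003E
Byte[1]=CA: 2-byte lead, need 1 cont bytes. acc=0xA
Byte[2]=AB: continuation. acc=(acc<<6)|0x2B=0x2AB
Completed: cp=U+02AB (starts at byte 1)
Byte[3]=DF: 2-byte lead, need 1 cont bytes. acc=0x1F
Byte[4]=B0: continuation. acc=(acc<<6)|0x30=0x7F0
Completed: cp=U+07F0 (starts at byte 3)
Byte[5]=E4: 3-byte lead, need 2 cont bytes. acc=0x4
Byte[6]=8B: continuation. acc=(acc<<6)|0x0B=0x10B
Byte[7]=A2: continuation. acc=(acc<<6)|0x22=0x42E2
Completed: cp=U+42E2 (starts at byte 5)

Answer: 0 1 3 5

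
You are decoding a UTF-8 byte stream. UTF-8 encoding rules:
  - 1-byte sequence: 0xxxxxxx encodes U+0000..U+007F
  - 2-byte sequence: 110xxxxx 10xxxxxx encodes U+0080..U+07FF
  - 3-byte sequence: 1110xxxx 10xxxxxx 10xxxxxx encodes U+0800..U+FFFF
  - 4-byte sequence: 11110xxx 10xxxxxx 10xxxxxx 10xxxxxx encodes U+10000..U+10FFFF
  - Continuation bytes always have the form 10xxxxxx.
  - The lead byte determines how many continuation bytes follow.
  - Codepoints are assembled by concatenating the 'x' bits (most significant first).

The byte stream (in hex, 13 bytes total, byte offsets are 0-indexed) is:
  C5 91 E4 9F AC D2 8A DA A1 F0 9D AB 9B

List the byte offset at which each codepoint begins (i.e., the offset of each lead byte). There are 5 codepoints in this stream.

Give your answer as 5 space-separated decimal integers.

Byte[0]=C5: 2-byte lead, need 1 cont bytes. acc=0x5
Byte[1]=91: continuation. acc=(acc<<6)|0x11=0x151
Completed: cp=U+0151 (starts at byte 0)
Byte[2]=E4: 3-byte lead, need 2 cont bytes. acc=0x4
Byte[3]=9F: continuation. acc=(acc<<6)|0x1F=0x11F
Byte[4]=AC: continuation. acc=(acc<<6)|0x2C=0x47EC
Completed: cp=U+47EC (starts at byte 2)
Byte[5]=D2: 2-byte lead, need 1 cont bytes. acc=0x12
Byte[6]=8A: continuation. acc=(acc<<6)|0x0A=0x48A
Completed: cp=U+048A (starts at byte 5)
Byte[7]=DA: 2-byte lead, need 1 cont bytes. acc=0x1A
Byte[8]=A1: continuation. acc=(acc<<6)|0x21=0x6A1
Completed: cp=U+06A1 (starts at byte 7)
Byte[9]=F0: 4-byte lead, need 3 cont bytes. acc=0x0
Byte[10]=9D: continuation. acc=(acc<<6)|0x1D=0x1D
Byte[11]=AB: continuation. acc=(acc<<6)|0x2B=0x76B
Byte[12]=9B: continuation. acc=(acc<<6)|0x1B=0x1DADB
Completed: cp=U+1DADB (starts at byte 9)

Answer: 0 2 5 7 9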